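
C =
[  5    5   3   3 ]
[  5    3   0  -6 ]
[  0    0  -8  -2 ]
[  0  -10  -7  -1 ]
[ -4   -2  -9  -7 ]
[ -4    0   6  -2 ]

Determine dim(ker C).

Row reduce to echelon form.
R2 ← R2 − R1: [0, -2, -3, -9]
R5 ← R5 + (4/5)·R1: [0, 2, -33/5, -23/5]
R6 ← R6 + (4/5)·R1: [0, 4, 42/5, 2/5]
R4 ← R4 − (5)·R2: [0, 0, 8, 44]
R5 ← R5 + R2: [0, 0, -48/5, -68/5]
R6 ← R6 + (2)·R2: [0, 0, 12/5, -88/5]
R4 ← R4 + R3: [0, 0, 0, 42]
R5 ← R5 − (6/5)·R3: [0, 0, 0, -56/5]
R6 ← R6 + (3/10)·R3: [0, 0, 0, -91/5]
R5 ← R5 + (4/15)·R4: [0, 0, 0, 0]
R6 ← R6 + (13/30)·R4: [0, 0, 0, 0]
4 nonzero rows, so rank(C) = 4.
C has 4 columns; by rank–nullity, nullity = 4 − 4 = 0.

0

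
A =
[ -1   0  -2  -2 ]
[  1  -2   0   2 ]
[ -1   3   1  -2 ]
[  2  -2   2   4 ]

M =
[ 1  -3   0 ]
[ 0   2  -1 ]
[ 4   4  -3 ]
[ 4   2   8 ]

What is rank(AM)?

First compute AM:
[[-17,  -9, -10],
 [  9,  -3,  18],
 [ -5,   9, -22],
 [ 26,   6,  28]]
Now row reduce the product.
R2 ← R2 + (9/17)·R1: [0, -132/17, 216/17]
R3 ← R3 − (5/17)·R1: [0, 198/17, -324/17]
R4 ← R4 + (26/17)·R1: [0, -132/17, 216/17]
R3 ← R3 + (3/2)·R2: [0, 0, 0]
R4 ← R4 − R2: [0, 0, 0]
2 nonzero rows, so rank(AM) = 2.

2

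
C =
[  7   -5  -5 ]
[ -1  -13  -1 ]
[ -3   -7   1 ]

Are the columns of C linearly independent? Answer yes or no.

no

Row reduce C to echelon form.
R2 ← R2 + (1/7)·R1: [0, -96/7, -12/7]
R3 ← R3 + (3/7)·R1: [0, -64/7, -8/7]
R3 ← R3 − (2/3)·R2: [0, 0, 0]
2 pivots among 3 columns.
Only 2 < 3 pivot columns, so the columns are linearly dependent.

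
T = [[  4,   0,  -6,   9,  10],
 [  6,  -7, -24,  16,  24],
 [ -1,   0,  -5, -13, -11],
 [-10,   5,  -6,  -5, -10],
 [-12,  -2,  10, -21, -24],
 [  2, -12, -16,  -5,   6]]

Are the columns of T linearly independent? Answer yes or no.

Row reduce T to echelon form.
R2 ← R2 − (3/2)·R1: [0, -7, -15, 5/2, 9]
R3 ← R3 + (1/4)·R1: [0, 0, -13/2, -43/4, -17/2]
R4 ← R4 + (5/2)·R1: [0, 5, -21, 35/2, 15]
R5 ← R5 + (3)·R1: [0, -2, -8, 6, 6]
R6 ← R6 − (1/2)·R1: [0, -12, -13, -19/2, 1]
R4 ← R4 + (5/7)·R2: [0, 0, -222/7, 135/7, 150/7]
R5 ← R5 − (2/7)·R2: [0, 0, -26/7, 37/7, 24/7]
R6 ← R6 − (12/7)·R2: [0, 0, 89/7, -193/14, -101/7]
R4 ← R4 − (444/91)·R3: [0, 0, 0, 6528/91, 5724/91]
R5 ← R5 − (4/7)·R3: [0, 0, 0, 80/7, 58/7]
R6 ← R6 + (178/91)·R3: [0, 0, 0, -3168/91, -2826/91]
R5 ← R5 − (65/408)·R4: [0, 0, 0, 0, -59/34]
R6 ← R6 + (33/68)·R4: [0, 0, 0, 0, -9/17]
R6 ← R6 − (18/59)·R5: [0, 0, 0, 0, 0]
5 pivots among 5 columns.
Every column is a pivot column, so the columns are linearly independent.

yes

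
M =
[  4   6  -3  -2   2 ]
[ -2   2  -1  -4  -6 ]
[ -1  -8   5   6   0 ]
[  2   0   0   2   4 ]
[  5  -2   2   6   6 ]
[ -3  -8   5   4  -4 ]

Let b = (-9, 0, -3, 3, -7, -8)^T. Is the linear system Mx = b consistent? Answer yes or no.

no

Row reduce the augmented matrix [M | b].
R2 ← R2 + (1/2)·R1: [0, 5, -5/2, -5, -5, -9/2]
R3 ← R3 + (1/4)·R1: [0, -13/2, 17/4, 11/2, 1/2, -21/4]
R4 ← R4 − (1/2)·R1: [0, -3, 3/2, 3, 3, 15/2]
R5 ← R5 − (5/4)·R1: [0, -19/2, 23/4, 17/2, 7/2, 17/4]
R6 ← R6 + (3/4)·R1: [0, -7/2, 11/4, 5/2, -5/2, -59/4]
R3 ← R3 + (13/10)·R2: [0, 0, 1, -1, -6, -111/10]
R4 ← R4 + (3/5)·R2: [0, 0, 0, 0, 0, 24/5]
R5 ← R5 + (19/10)·R2: [0, 0, 1, -1, -6, -43/10]
R6 ← R6 + (7/10)·R2: [0, 0, 1, -1, -6, -179/10]
R5 ← R5 − R3: [0, 0, 0, 0, 0, 34/5]
R6 ← R6 − R3: [0, 0, 0, 0, 0, -34/5]
R5 ← R5 − (17/12)·R4: [0, 0, 0, 0, 0, 0]
R6 ← R6 + (17/12)·R4: [0, 0, 0, 0, 0, 0]
The echelon form has 4 nonzero rows; the last pivot sits in the augmented column, so rank(M) = 3 but rank([M|b]) = 4.
Since the ranks differ, the system is inconsistent.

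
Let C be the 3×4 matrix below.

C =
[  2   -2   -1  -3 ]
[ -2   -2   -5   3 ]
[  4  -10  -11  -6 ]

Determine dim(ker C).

2

Row reduce to echelon form.
R2 ← R2 + R1: [0, -4, -6, 0]
R3 ← R3 − (2)·R1: [0, -6, -9, 0]
R3 ← R3 − (3/2)·R2: [0, 0, 0, 0]
2 nonzero rows, so rank(C) = 2.
C has 4 columns; by rank–nullity, nullity = 4 − 2 = 2.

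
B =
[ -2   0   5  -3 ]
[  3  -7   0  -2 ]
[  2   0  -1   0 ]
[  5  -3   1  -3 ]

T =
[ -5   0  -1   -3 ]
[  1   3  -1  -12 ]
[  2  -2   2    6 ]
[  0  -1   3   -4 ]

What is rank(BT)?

First compute BT:
[[ 20,  -7,   3,  48],
 [-22, -19,  -2,  83],
 [-12,   2,  -4, -12],
 [-26,  -8,  -9,  39]]
Now row reduce the product.
R2 ← R2 + (11/10)·R1: [0, -267/10, 13/10, 679/5]
R3 ← R3 + (3/5)·R1: [0, -11/5, -11/5, 84/5]
R4 ← R4 + (13/10)·R1: [0, -171/10, -51/10, 507/5]
R3 ← R3 − (22/267)·R2: [0, 0, -616/267, 1498/267]
R4 ← R4 − (57/89)·R2: [0, 0, -528/89, 1284/89]
R4 ← R4 − (18/7)·R3: [0, 0, 0, 0]
3 nonzero rows, so rank(BT) = 3.

3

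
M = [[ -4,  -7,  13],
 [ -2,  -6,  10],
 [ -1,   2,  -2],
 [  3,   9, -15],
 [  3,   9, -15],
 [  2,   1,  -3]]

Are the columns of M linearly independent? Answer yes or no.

no

Row reduce M to echelon form.
R2 ← R2 − (1/2)·R1: [0, -5/2, 7/2]
R3 ← R3 − (1/4)·R1: [0, 15/4, -21/4]
R4 ← R4 + (3/4)·R1: [0, 15/4, -21/4]
R5 ← R5 + (3/4)·R1: [0, 15/4, -21/4]
R6 ← R6 + (1/2)·R1: [0, -5/2, 7/2]
R3 ← R3 + (3/2)·R2: [0, 0, 0]
R4 ← R4 + (3/2)·R2: [0, 0, 0]
R5 ← R5 + (3/2)·R2: [0, 0, 0]
R6 ← R6 − R2: [0, 0, 0]
2 pivots among 3 columns.
Only 2 < 3 pivot columns, so the columns are linearly dependent.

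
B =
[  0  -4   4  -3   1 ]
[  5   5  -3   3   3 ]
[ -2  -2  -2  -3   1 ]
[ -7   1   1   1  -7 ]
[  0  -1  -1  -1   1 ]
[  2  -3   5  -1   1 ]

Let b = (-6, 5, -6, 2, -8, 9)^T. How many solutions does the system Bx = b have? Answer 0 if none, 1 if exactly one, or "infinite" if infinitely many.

Row reduce the augmented matrix [B | b].
Swap R1 ↔ R2
R3 ← R3 + (2/5)·R1: [0, 0, -16/5, -9/5, 11/5, -4]
R4 ← R4 + (7/5)·R1: [0, 8, -16/5, 26/5, -14/5, 9]
R6 ← R6 − (2/5)·R1: [0, -5, 31/5, -11/5, -1/5, 7]
R4 ← R4 + (2)·R2: [0, 0, 24/5, -4/5, -4/5, -3]
R5 ← R5 − (1/4)·R2: [0, 0, -2, -1/4, 3/4, -13/2]
R6 ← R6 − (5/4)·R2: [0, 0, 6/5, 31/20, -29/20, 29/2]
R4 ← R4 + (3/2)·R3: [0, 0, 0, -7/2, 5/2, -9]
R5 ← R5 − (5/8)·R3: [0, 0, 0, 7/8, -5/8, -4]
R6 ← R6 + (3/8)·R3: [0, 0, 0, 7/8, -5/8, 13]
R5 ← R5 + (1/4)·R4: [0, 0, 0, 0, 0, -25/4]
R6 ← R6 + (1/4)·R4: [0, 0, 0, 0, 0, 43/4]
R6 ← R6 + (43/25)·R5: [0, 0, 0, 0, 0, 0]
The echelon form has 5 nonzero rows; the last pivot sits in the augmented column, so rank(B) = 4 but rank([B|b]) = 5.
Since the ranks differ, the system is inconsistent.
It has no solutions.

0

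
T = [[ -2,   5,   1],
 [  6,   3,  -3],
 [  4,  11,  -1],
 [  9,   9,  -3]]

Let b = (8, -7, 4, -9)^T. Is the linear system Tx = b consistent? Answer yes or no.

no

Row reduce the augmented matrix [T | b].
R2 ← R2 + (3)·R1: [0, 18, 0, 17]
R3 ← R3 + (2)·R1: [0, 21, 1, 20]
R4 ← R4 + (9/2)·R1: [0, 63/2, 3/2, 27]
R3 ← R3 − (7/6)·R2: [0, 0, 1, 1/6]
R4 ← R4 − (7/4)·R2: [0, 0, 3/2, -11/4]
R4 ← R4 − (3/2)·R3: [0, 0, 0, -3]
The echelon form has 4 nonzero rows; the last pivot sits in the augmented column, so rank(T) = 3 but rank([T|b]) = 4.
Since the ranks differ, the system is inconsistent.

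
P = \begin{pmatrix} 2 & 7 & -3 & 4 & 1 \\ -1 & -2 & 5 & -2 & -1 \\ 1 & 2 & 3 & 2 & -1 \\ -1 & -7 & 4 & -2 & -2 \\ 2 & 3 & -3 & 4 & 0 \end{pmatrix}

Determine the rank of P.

Row reduce to echelon form.
R2 ← R2 + (1/2)·R1: [0, 3/2, 7/2, 0, -1/2]
R3 ← R3 − (1/2)·R1: [0, -3/2, 9/2, 0, -3/2]
R4 ← R4 + (1/2)·R1: [0, -7/2, 5/2, 0, -3/2]
R5 ← R5 − R1: [0, -4, 0, 0, -1]
R3 ← R3 + R2: [0, 0, 8, 0, -2]
R4 ← R4 + (7/3)·R2: [0, 0, 32/3, 0, -8/3]
R5 ← R5 + (8/3)·R2: [0, 0, 28/3, 0, -7/3]
R4 ← R4 − (4/3)·R3: [0, 0, 0, 0, 0]
R5 ← R5 − (7/6)·R3: [0, 0, 0, 0, 0]
Echelon form has 3 nonzero rows, so rank(P) = 3.

3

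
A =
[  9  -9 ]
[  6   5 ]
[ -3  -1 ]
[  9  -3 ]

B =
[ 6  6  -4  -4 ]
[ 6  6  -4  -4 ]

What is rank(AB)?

1

First compute AB:
[[  0,   0,   0,   0],
 [ 66,  66, -44, -44],
 [-24, -24,  16,  16],
 [ 36,  36, -24, -24]]
Now row reduce the product.
Swap R1 ↔ R2
R3 ← R3 + (4/11)·R1: [0, 0, 0, 0]
R4 ← R4 − (6/11)·R1: [0, 0, 0, 0]
1 nonzero row, so rank(AB) = 1.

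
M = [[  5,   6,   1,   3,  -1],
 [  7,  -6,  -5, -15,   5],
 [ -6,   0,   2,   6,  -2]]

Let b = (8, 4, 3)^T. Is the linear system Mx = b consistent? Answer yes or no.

Row reduce the augmented matrix [M | b].
R2 ← R2 − (7/5)·R1: [0, -72/5, -32/5, -96/5, 32/5, -36/5]
R3 ← R3 + (6/5)·R1: [0, 36/5, 16/5, 48/5, -16/5, 63/5]
R3 ← R3 + (1/2)·R2: [0, 0, 0, 0, 0, 9]
The echelon form has 3 nonzero rows; the last pivot sits in the augmented column, so rank(M) = 2 but rank([M|b]) = 3.
Since the ranks differ, the system is inconsistent.

no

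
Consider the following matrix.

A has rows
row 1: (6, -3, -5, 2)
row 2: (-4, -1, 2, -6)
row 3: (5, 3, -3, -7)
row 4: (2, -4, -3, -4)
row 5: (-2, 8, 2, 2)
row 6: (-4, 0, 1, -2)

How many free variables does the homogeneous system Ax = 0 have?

0

Row reduce to echelon form.
R2 ← R2 + (2/3)·R1: [0, -3, -4/3, -14/3]
R3 ← R3 − (5/6)·R1: [0, 11/2, 7/6, -26/3]
R4 ← R4 − (1/3)·R1: [0, -3, -4/3, -14/3]
R5 ← R5 + (1/3)·R1: [0, 7, 1/3, 8/3]
R6 ← R6 + (2/3)·R1: [0, -2, -7/3, -2/3]
R3 ← R3 + (11/6)·R2: [0, 0, -23/18, -155/9]
R4 ← R4 − R2: [0, 0, 0, 0]
R5 ← R5 + (7/3)·R2: [0, 0, -25/9, -74/9]
R6 ← R6 − (2/3)·R2: [0, 0, -13/9, 22/9]
R5 ← R5 − (50/23)·R3: [0, 0, 0, 672/23]
R6 ← R6 − (26/23)·R3: [0, 0, 0, 504/23]
Swap R4 ↔ R5
R6 ← R6 − (3/4)·R4: [0, 0, 0, 0]
4 nonzero rows, so rank(A) = 4.
A has 4 columns; by rank–nullity, nullity = 4 − 4 = 0.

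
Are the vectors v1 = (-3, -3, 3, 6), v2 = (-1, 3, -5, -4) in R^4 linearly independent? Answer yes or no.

yes

Form the matrix with these vectors as rows and row reduce.
R2 ← R2 − (1/3)·R1: [0, 4, -6, -6]
2 nonzero rows, so the 2 vectors span a space of dimension 2.
Since 2 = 2, the vectors are linearly independent.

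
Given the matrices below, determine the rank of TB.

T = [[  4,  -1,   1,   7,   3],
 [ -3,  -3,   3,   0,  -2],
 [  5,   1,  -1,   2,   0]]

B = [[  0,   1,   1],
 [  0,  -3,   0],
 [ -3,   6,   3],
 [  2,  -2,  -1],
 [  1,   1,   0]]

3

First compute TB:
[[ 14,   2,   0],
 [-11,  22,   6],
 [  7,  -8,   0]]
Now row reduce the product.
R2 ← R2 + (11/14)·R1: [0, 165/7, 6]
R3 ← R3 − (1/2)·R1: [0, -9, 0]
R3 ← R3 + (21/55)·R2: [0, 0, 126/55]
3 nonzero rows, so rank(TB) = 3.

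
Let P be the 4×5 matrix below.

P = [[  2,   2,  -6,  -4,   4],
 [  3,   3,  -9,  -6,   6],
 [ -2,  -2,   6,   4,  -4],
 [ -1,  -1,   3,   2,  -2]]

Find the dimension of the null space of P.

Row reduce to echelon form.
R2 ← R2 − (3/2)·R1: [0, 0, 0, 0, 0]
R3 ← R3 + R1: [0, 0, 0, 0, 0]
R4 ← R4 + (1/2)·R1: [0, 0, 0, 0, 0]
1 nonzero row, so rank(P) = 1.
P has 5 columns; by rank–nullity, nullity = 5 − 1 = 4.

4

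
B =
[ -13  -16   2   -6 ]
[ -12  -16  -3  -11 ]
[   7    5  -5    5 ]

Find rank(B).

3

Row reduce to echelon form.
R2 ← R2 − (12/13)·R1: [0, -16/13, -63/13, -71/13]
R3 ← R3 + (7/13)·R1: [0, -47/13, -51/13, 23/13]
R3 ← R3 − (47/16)·R2: [0, 0, 165/16, 285/16]
Echelon form has 3 nonzero rows, so rank(B) = 3.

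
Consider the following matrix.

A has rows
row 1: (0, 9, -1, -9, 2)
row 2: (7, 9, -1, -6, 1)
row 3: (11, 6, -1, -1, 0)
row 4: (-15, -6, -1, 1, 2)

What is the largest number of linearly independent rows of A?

3

Row reduce to echelon form.
Swap R1 ↔ R2
R3 ← R3 − (11/7)·R1: [0, -57/7, 4/7, 59/7, -11/7]
R4 ← R4 + (15/7)·R1: [0, 93/7, -22/7, -83/7, 29/7]
R3 ← R3 + (19/21)·R2: [0, 0, -1/3, 2/7, 5/21]
R4 ← R4 − (31/21)·R2: [0, 0, -5/3, 10/7, 25/21]
R4 ← R4 − (5)·R3: [0, 0, 0, 0, 0]
Echelon form has 3 nonzero rows, so rank(A) = 3.
The rank gives the maximum number of linearly independent rows: 3.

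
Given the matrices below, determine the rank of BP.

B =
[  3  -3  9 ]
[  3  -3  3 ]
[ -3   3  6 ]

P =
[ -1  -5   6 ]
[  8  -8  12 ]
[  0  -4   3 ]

First compute BP:
[[-27, -27,   9],
 [-27,  -3,  -9],
 [ 27, -33,  36]]
Now row reduce the product.
R2 ← R2 − R1: [0, 24, -18]
R3 ← R3 + R1: [0, -60, 45]
R3 ← R3 + (5/2)·R2: [0, 0, 0]
2 nonzero rows, so rank(BP) = 2.

2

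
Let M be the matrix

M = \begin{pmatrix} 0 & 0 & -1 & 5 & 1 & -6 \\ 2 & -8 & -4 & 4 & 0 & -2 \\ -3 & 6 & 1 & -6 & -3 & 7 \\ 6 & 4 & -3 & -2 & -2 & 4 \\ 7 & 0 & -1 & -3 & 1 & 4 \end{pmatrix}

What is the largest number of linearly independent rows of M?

5

Row reduce to echelon form.
Swap R1 ↔ R2
R3 ← R3 + (3/2)·R1: [0, -6, -5, 0, -3, 4]
R4 ← R4 − (3)·R1: [0, 28, 9, -14, -2, 10]
R5 ← R5 − (7/2)·R1: [0, 28, 13, -17, 1, 11]
Swap R2 ↔ R3
R4 ← R4 + (14/3)·R2: [0, 0, -43/3, -14, -16, 86/3]
R5 ← R5 + (14/3)·R2: [0, 0, -31/3, -17, -13, 89/3]
R4 ← R4 − (43/3)·R3: [0, 0, 0, -257/3, -91/3, 344/3]
R5 ← R5 − (31/3)·R3: [0, 0, 0, -206/3, -70/3, 275/3]
R5 ← R5 − (206/257)·R4: [0, 0, 0, 0, 252/257, -63/257]
Echelon form has 5 nonzero rows, so rank(M) = 5.
The rank gives the maximum number of linearly independent rows: 5.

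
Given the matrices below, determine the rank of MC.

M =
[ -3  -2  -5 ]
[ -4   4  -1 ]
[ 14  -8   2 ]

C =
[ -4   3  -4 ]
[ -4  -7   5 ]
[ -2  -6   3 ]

3

First compute MC:
[[ 30,  35, -13],
 [  2, -34,  33],
 [-28,  86, -90]]
Now row reduce the product.
R2 ← R2 − (1/15)·R1: [0, -109/3, 508/15]
R3 ← R3 + (14/15)·R1: [0, 356/3, -1532/15]
R3 ← R3 + (356/109)·R2: [0, 0, 924/109]
3 nonzero rows, so rank(MC) = 3.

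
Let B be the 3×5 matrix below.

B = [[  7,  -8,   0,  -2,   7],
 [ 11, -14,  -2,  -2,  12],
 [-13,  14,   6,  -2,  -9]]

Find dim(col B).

3

Row reduce to echelon form.
R2 ← R2 − (11/7)·R1: [0, -10/7, -2, 8/7, 1]
R3 ← R3 + (13/7)·R1: [0, -6/7, 6, -40/7, 4]
R3 ← R3 − (3/5)·R2: [0, 0, 36/5, -32/5, 17/5]
Echelon form has 3 nonzero rows, so rank(B) = 3.
The column space has dimension equal to the rank: 3.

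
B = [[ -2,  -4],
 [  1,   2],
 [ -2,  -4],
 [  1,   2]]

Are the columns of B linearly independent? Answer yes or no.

Row reduce B to echelon form.
R2 ← R2 + (1/2)·R1: [0, 0]
R3 ← R3 − R1: [0, 0]
R4 ← R4 + (1/2)·R1: [0, 0]
1 pivot among 2 columns.
Only 1 < 2 pivot columns, so the columns are linearly dependent.

no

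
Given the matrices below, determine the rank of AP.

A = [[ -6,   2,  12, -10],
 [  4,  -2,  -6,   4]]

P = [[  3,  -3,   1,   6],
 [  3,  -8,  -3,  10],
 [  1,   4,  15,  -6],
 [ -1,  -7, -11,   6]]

2

First compute AP:
[[ 10, 120, 278, -148],
 [ -4, -48, -124,  64]]
Now row reduce the product.
R2 ← R2 + (2/5)·R1: [0, 0, -64/5, 24/5]
2 nonzero rows, so rank(AP) = 2.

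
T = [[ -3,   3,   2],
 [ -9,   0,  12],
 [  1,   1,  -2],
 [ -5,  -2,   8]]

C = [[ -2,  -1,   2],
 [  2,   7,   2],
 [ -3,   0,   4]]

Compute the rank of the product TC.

First compute TC:
[[  6,  24,   8],
 [-18,   9,  30],
 [  6,   6,  -4],
 [-18,  -9,  18]]
Now row reduce the product.
R2 ← R2 + (3)·R1: [0, 81, 54]
R3 ← R3 − R1: [0, -18, -12]
R4 ← R4 + (3)·R1: [0, 63, 42]
R3 ← R3 + (2/9)·R2: [0, 0, 0]
R4 ← R4 − (7/9)·R2: [0, 0, 0]
2 nonzero rows, so rank(TC) = 2.

2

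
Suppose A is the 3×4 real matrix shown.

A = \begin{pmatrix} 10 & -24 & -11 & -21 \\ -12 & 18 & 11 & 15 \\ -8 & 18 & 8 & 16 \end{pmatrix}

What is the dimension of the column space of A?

Row reduce to echelon form.
R2 ← R2 + (6/5)·R1: [0, -54/5, -11/5, -51/5]
R3 ← R3 + (4/5)·R1: [0, -6/5, -4/5, -4/5]
R3 ← R3 − (1/9)·R2: [0, 0, -5/9, 1/3]
Echelon form has 3 nonzero rows, so rank(A) = 3.
The column space has dimension equal to the rank: 3.

3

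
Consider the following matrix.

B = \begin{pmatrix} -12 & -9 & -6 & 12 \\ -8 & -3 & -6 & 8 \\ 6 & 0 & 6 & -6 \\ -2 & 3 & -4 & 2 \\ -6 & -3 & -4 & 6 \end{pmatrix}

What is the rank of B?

Row reduce to echelon form.
R2 ← R2 − (2/3)·R1: [0, 3, -2, 0]
R3 ← R3 + (1/2)·R1: [0, -9/2, 3, 0]
R4 ← R4 − (1/6)·R1: [0, 9/2, -3, 0]
R5 ← R5 − (1/2)·R1: [0, 3/2, -1, 0]
R3 ← R3 + (3/2)·R2: [0, 0, 0, 0]
R4 ← R4 − (3/2)·R2: [0, 0, 0, 0]
R5 ← R5 − (1/2)·R2: [0, 0, 0, 0]
Echelon form has 2 nonzero rows, so rank(B) = 2.

2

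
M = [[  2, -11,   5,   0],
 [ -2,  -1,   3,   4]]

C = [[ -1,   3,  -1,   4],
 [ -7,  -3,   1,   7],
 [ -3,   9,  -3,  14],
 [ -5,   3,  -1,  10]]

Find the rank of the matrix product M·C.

First compute MC:
[[ 60,  84, -28,   1],
 [-20,  36, -12,  67]]
Now row reduce the product.
R2 ← R2 + (1/3)·R1: [0, 64, -64/3, 202/3]
2 nonzero rows, so rank(MC) = 2.

2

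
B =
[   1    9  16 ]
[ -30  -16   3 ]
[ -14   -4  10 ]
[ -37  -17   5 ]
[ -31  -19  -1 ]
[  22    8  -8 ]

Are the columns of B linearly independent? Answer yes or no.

Row reduce B to echelon form.
R2 ← R2 + (30)·R1: [0, 254, 483]
R3 ← R3 + (14)·R1: [0, 122, 234]
R4 ← R4 + (37)·R1: [0, 316, 597]
R5 ← R5 + (31)·R1: [0, 260, 495]
R6 ← R6 − (22)·R1: [0, -190, -360]
R3 ← R3 − (61/127)·R2: [0, 0, 255/127]
R4 ← R4 − (158/127)·R2: [0, 0, -495/127]
R5 ← R5 − (130/127)·R2: [0, 0, 75/127]
R6 ← R6 + (95/127)·R2: [0, 0, 165/127]
R4 ← R4 + (33/17)·R3: [0, 0, 0]
R5 ← R5 − (5/17)·R3: [0, 0, 0]
R6 ← R6 − (11/17)·R3: [0, 0, 0]
3 pivots among 3 columns.
Every column is a pivot column, so the columns are linearly independent.

yes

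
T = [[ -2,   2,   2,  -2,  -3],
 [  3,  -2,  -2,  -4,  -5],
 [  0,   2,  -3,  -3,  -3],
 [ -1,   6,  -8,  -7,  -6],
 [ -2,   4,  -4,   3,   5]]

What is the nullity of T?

1

Row reduce to echelon form.
R2 ← R2 + (3/2)·R1: [0, 1, 1, -7, -19/2]
R4 ← R4 − (1/2)·R1: [0, 5, -9, -6, -9/2]
R5 ← R5 − R1: [0, 2, -6, 5, 8]
R3 ← R3 − (2)·R2: [0, 0, -5, 11, 16]
R4 ← R4 − (5)·R2: [0, 0, -14, 29, 43]
R5 ← R5 − (2)·R2: [0, 0, -8, 19, 27]
R4 ← R4 − (14/5)·R3: [0, 0, 0, -9/5, -9/5]
R5 ← R5 − (8/5)·R3: [0, 0, 0, 7/5, 7/5]
R5 ← R5 + (7/9)·R4: [0, 0, 0, 0, 0]
4 nonzero rows, so rank(T) = 4.
T has 5 columns; by rank–nullity, nullity = 5 − 4 = 1.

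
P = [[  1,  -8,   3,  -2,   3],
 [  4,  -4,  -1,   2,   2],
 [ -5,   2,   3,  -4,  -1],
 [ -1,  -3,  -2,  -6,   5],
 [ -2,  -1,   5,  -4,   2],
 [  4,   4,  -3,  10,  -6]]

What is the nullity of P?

1

Row reduce to echelon form.
R2 ← R2 − (4)·R1: [0, 28, -13, 10, -10]
R3 ← R3 + (5)·R1: [0, -38, 18, -14, 14]
R4 ← R4 + R1: [0, -11, 1, -8, 8]
R5 ← R5 + (2)·R1: [0, -17, 11, -8, 8]
R6 ← R6 − (4)·R1: [0, 36, -15, 18, -18]
R3 ← R3 + (19/14)·R2: [0, 0, 5/14, -3/7, 3/7]
R4 ← R4 + (11/28)·R2: [0, 0, -115/28, -57/14, 57/14]
R5 ← R5 + (17/28)·R2: [0, 0, 87/28, -27/14, 27/14]
R6 ← R6 − (9/7)·R2: [0, 0, 12/7, 36/7, -36/7]
R4 ← R4 + (23/2)·R3: [0, 0, 0, -9, 9]
R5 ← R5 − (87/10)·R3: [0, 0, 0, 9/5, -9/5]
R6 ← R6 − (24/5)·R3: [0, 0, 0, 36/5, -36/5]
R5 ← R5 + (1/5)·R4: [0, 0, 0, 0, 0]
R6 ← R6 + (4/5)·R4: [0, 0, 0, 0, 0]
4 nonzero rows, so rank(P) = 4.
P has 5 columns; by rank–nullity, nullity = 5 − 4 = 1.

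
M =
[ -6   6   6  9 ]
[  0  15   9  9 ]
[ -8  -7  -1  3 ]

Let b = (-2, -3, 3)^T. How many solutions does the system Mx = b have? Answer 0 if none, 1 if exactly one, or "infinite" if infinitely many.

0

Row reduce the augmented matrix [M | b].
R3 ← R3 − (4/3)·R1: [0, -15, -9, -9, 17/3]
R3 ← R3 + R2: [0, 0, 0, 0, 8/3]
The echelon form has 3 nonzero rows; the last pivot sits in the augmented column, so rank(M) = 2 but rank([M|b]) = 3.
Since the ranks differ, the system is inconsistent.
It has no solutions.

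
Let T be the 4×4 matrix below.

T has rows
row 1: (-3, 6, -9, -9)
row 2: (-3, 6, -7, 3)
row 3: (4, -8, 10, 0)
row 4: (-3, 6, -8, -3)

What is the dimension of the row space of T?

Row reduce to echelon form.
R2 ← R2 − R1: [0, 0, 2, 12]
R3 ← R3 + (4/3)·R1: [0, 0, -2, -12]
R4 ← R4 − R1: [0, 0, 1, 6]
R3 ← R3 + R2: [0, 0, 0, 0]
R4 ← R4 − (1/2)·R2: [0, 0, 0, 0]
Echelon form has 2 nonzero rows, so rank(T) = 2.
The row space has dimension equal to the rank: 2.

2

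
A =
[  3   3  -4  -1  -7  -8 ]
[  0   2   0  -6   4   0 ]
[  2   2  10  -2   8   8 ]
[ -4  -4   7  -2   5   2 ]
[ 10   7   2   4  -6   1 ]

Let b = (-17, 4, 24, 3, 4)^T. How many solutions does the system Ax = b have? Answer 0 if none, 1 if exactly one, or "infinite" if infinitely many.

Row reduce the augmented matrix [A | b].
R3 ← R3 − (2/3)·R1: [0, 0, 38/3, -4/3, 38/3, 40/3, 106/3]
R4 ← R4 + (4/3)·R1: [0, 0, 5/3, -10/3, -13/3, -26/3, -59/3]
R5 ← R5 − (10/3)·R1: [0, -3, 46/3, 22/3, 52/3, 83/3, 182/3]
R5 ← R5 + (3/2)·R2: [0, 0, 46/3, -5/3, 70/3, 83/3, 200/3]
R4 ← R4 − (5/38)·R3: [0, 0, 0, -60/19, -6, -198/19, -462/19]
R5 ← R5 − (23/19)·R3: [0, 0, 0, -1/19, 8, 219/19, 454/19]
R5 ← R5 − (1/60)·R4: [0, 0, 0, 0, 81/10, 117/10, 243/10]
The echelon form has 5 nonzero rows, and every pivot lies in the first 6 columns, so rank(A) = rank([A|b]) = 5.
The system is consistent.
rank = 5 < 6 unknowns, so there are infinitely many solutions.

infinite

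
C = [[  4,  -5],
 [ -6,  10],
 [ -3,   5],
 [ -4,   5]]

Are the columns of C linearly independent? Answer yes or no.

Row reduce C to echelon form.
R2 ← R2 + (3/2)·R1: [0, 5/2]
R3 ← R3 + (3/4)·R1: [0, 5/4]
R4 ← R4 + R1: [0, 0]
R3 ← R3 − (1/2)·R2: [0, 0]
2 pivots among 2 columns.
Every column is a pivot column, so the columns are linearly independent.

yes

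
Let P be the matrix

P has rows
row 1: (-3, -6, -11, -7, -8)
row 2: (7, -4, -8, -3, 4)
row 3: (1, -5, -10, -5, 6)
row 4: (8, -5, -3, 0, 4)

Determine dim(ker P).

Row reduce to echelon form.
R2 ← R2 + (7/3)·R1: [0, -18, -101/3, -58/3, -44/3]
R3 ← R3 + (1/3)·R1: [0, -7, -41/3, -22/3, 10/3]
R4 ← R4 + (8/3)·R1: [0, -21, -97/3, -56/3, -52/3]
R3 ← R3 − (7/18)·R2: [0, 0, -31/54, 5/27, 244/27]
R4 ← R4 − (7/6)·R2: [0, 0, 125/18, 35/9, -2/9]
R4 ← R4 + (375/31)·R3: [0, 0, 0, 190/31, 3382/31]
4 nonzero rows, so rank(P) = 4.
P has 5 columns; by rank–nullity, nullity = 5 − 4 = 1.

1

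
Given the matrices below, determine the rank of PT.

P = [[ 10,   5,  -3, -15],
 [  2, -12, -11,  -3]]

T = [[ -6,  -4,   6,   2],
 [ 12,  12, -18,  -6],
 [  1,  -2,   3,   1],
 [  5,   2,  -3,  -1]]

2

First compute PT:
[[-78,  -4,   6,   2],
 [-182, -136, 204,  68]]
Now row reduce the product.
R2 ← R2 − (7/3)·R1: [0, -380/3, 190, 190/3]
2 nonzero rows, so rank(PT) = 2.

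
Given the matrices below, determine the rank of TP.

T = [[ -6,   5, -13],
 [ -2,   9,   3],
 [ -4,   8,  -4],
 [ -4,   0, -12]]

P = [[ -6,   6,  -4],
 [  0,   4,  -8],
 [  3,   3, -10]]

2

First compute TP:
[[ -3, -55, 114],
 [ 21,  33, -94],
 [ 12,  -4,  -8],
 [-12, -60, 136]]
Now row reduce the product.
R2 ← R2 + (7)·R1: [0, -352, 704]
R3 ← R3 + (4)·R1: [0, -224, 448]
R4 ← R4 − (4)·R1: [0, 160, -320]
R3 ← R3 − (7/11)·R2: [0, 0, 0]
R4 ← R4 + (5/11)·R2: [0, 0, 0]
2 nonzero rows, so rank(TP) = 2.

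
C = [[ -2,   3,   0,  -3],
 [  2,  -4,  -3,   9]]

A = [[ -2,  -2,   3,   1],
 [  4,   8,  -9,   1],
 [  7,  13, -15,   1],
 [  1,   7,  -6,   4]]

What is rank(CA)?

2

First compute CA:
[[ 13,   7, -15, -11],
 [-32, -12,  33,  31]]
Now row reduce the product.
R2 ← R2 + (32/13)·R1: [0, 68/13, -51/13, 51/13]
2 nonzero rows, so rank(CA) = 2.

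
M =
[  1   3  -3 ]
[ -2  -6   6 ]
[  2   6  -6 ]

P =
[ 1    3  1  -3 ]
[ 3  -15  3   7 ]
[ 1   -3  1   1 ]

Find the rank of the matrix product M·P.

First compute MP:
[[  7, -33,   7,  15],
 [-14,  66, -14, -30],
 [ 14, -66,  14,  30]]
Now row reduce the product.
R2 ← R2 + (2)·R1: [0, 0, 0, 0]
R3 ← R3 − (2)·R1: [0, 0, 0, 0]
1 nonzero row, so rank(MP) = 1.

1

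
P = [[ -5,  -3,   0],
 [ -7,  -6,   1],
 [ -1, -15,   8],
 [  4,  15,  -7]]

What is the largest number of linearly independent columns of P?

2

Row reduce to echelon form.
R2 ← R2 − (7/5)·R1: [0, -9/5, 1]
R3 ← R3 − (1/5)·R1: [0, -72/5, 8]
R4 ← R4 + (4/5)·R1: [0, 63/5, -7]
R3 ← R3 − (8)·R2: [0, 0, 0]
R4 ← R4 + (7)·R2: [0, 0, 0]
Echelon form has 2 nonzero rows, so rank(P) = 2.
The rank gives the maximum number of linearly independent columns: 2.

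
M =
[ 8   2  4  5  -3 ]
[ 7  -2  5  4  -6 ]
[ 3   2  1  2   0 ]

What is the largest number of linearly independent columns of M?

Row reduce to echelon form.
R2 ← R2 − (7/8)·R1: [0, -15/4, 3/2, -3/8, -27/8]
R3 ← R3 − (3/8)·R1: [0, 5/4, -1/2, 1/8, 9/8]
R3 ← R3 + (1/3)·R2: [0, 0, 0, 0, 0]
Echelon form has 2 nonzero rows, so rank(M) = 2.
The rank gives the maximum number of linearly independent columns: 2.

2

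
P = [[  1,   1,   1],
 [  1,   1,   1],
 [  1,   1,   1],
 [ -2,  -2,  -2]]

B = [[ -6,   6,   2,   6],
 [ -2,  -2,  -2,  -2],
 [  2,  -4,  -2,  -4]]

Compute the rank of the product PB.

1

First compute PB:
[[ -6,   0,  -2,   0],
 [ -6,   0,  -2,   0],
 [ -6,   0,  -2,   0],
 [ 12,   0,   4,   0]]
Now row reduce the product.
R2 ← R2 − R1: [0, 0, 0, 0]
R3 ← R3 − R1: [0, 0, 0, 0]
R4 ← R4 + (2)·R1: [0, 0, 0, 0]
1 nonzero row, so rank(PB) = 1.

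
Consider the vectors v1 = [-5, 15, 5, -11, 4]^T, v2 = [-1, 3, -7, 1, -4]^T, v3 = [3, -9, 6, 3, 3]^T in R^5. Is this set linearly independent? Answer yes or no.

no

Form the matrix with these vectors as rows and row reduce.
R2 ← R2 − (1/5)·R1: [0, 0, -8, 16/5, -24/5]
R3 ← R3 + (3/5)·R1: [0, 0, 9, -18/5, 27/5]
R3 ← R3 + (9/8)·R2: [0, 0, 0, 0, 0]
2 nonzero rows, so the 3 vectors span a space of dimension 2.
Since 2 < 3, the vectors are linearly dependent.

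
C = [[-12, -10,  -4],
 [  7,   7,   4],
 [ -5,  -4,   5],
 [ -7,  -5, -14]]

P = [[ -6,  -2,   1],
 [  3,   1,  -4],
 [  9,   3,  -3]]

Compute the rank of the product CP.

First compute CP:
[[  6,   2,  40],
 [ 15,   5, -33],
 [ 63,  21,  -4],
 [-99, -33,  55]]
Now row reduce the product.
R2 ← R2 − (5/2)·R1: [0, 0, -133]
R3 ← R3 − (21/2)·R1: [0, 0, -424]
R4 ← R4 + (33/2)·R1: [0, 0, 715]
R3 ← R3 − (424/133)·R2: [0, 0, 0]
R4 ← R4 + (715/133)·R2: [0, 0, 0]
2 nonzero rows, so rank(CP) = 2.

2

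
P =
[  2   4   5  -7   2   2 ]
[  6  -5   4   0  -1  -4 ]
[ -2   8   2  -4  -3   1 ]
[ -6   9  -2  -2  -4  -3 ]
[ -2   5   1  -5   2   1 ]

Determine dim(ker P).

Row reduce to echelon form.
R2 ← R2 − (3)·R1: [0, -17, -11, 21, -7, -10]
R3 ← R3 + R1: [0, 12, 7, -11, -1, 3]
R4 ← R4 + (3)·R1: [0, 21, 13, -23, 2, 3]
R5 ← R5 + R1: [0, 9, 6, -12, 4, 3]
R3 ← R3 + (12/17)·R2: [0, 0, -13/17, 65/17, -101/17, -69/17]
R4 ← R4 + (21/17)·R2: [0, 0, -10/17, 50/17, -113/17, -159/17]
R5 ← R5 + (9/17)·R2: [0, 0, 3/17, -15/17, 5/17, -39/17]
R4 ← R4 − (10/13)·R3: [0, 0, 0, 0, -27/13, -81/13]
R5 ← R5 + (3/13)·R3: [0, 0, 0, 0, -14/13, -42/13]
R5 ← R5 − (14/27)·R4: [0, 0, 0, 0, 0, 0]
4 nonzero rows, so rank(P) = 4.
P has 6 columns; by rank–nullity, nullity = 6 − 4 = 2.

2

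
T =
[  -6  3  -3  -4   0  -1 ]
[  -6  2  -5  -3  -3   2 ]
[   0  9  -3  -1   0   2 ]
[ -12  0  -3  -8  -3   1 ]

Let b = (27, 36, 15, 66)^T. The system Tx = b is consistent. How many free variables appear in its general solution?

2

Row reduce the augmented matrix [T | b].
R2 ← R2 − R1: [0, -1, -2, 1, -3, 3, 9]
R4 ← R4 − (2)·R1: [0, -6, 3, 0, -3, 3, 12]
R3 ← R3 + (9)·R2: [0, 0, -21, 8, -27, 29, 96]
R4 ← R4 − (6)·R2: [0, 0, 15, -6, 15, -15, -42]
R4 ← R4 + (5/7)·R3: [0, 0, 0, -2/7, -30/7, 40/7, 186/7]
The echelon form has 4 nonzero rows, and every pivot lies in the first 6 columns, so rank(T) = rank([T|b]) = 4.
The system is consistent.
Free variables = (unknowns) − (rank) = 6 − 4 = 2.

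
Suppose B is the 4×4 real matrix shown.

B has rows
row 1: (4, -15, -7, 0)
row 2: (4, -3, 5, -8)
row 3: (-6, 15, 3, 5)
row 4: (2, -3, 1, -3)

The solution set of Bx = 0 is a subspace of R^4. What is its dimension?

2

Row reduce to echelon form.
R2 ← R2 − R1: [0, 12, 12, -8]
R3 ← R3 + (3/2)·R1: [0, -15/2, -15/2, 5]
R4 ← R4 − (1/2)·R1: [0, 9/2, 9/2, -3]
R3 ← R3 + (5/8)·R2: [0, 0, 0, 0]
R4 ← R4 − (3/8)·R2: [0, 0, 0, 0]
2 nonzero rows, so rank(B) = 2.
B has 4 columns; by rank–nullity, nullity = 4 − 2 = 2.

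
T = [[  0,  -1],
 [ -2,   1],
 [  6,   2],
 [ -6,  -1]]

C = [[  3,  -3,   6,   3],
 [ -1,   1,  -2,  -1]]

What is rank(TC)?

1

First compute TC:
[[  1,  -1,   2,   1],
 [ -7,   7, -14,  -7],
 [ 16, -16,  32,  16],
 [-17,  17, -34, -17]]
Now row reduce the product.
R2 ← R2 + (7)·R1: [0, 0, 0, 0]
R3 ← R3 − (16)·R1: [0, 0, 0, 0]
R4 ← R4 + (17)·R1: [0, 0, 0, 0]
1 nonzero row, so rank(TC) = 1.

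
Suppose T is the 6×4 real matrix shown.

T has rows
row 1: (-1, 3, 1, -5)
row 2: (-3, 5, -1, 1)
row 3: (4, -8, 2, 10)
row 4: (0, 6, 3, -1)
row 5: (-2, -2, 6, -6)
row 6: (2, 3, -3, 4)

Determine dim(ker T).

Row reduce to echelon form.
R2 ← R2 − (3)·R1: [0, -4, -4, 16]
R3 ← R3 + (4)·R1: [0, 4, 6, -10]
R5 ← R5 − (2)·R1: [0, -8, 4, 4]
R6 ← R6 + (2)·R1: [0, 9, -1, -6]
R3 ← R3 + R2: [0, 0, 2, 6]
R4 ← R4 + (3/2)·R2: [0, 0, -3, 23]
R5 ← R5 − (2)·R2: [0, 0, 12, -28]
R6 ← R6 + (9/4)·R2: [0, 0, -10, 30]
R4 ← R4 + (3/2)·R3: [0, 0, 0, 32]
R5 ← R5 − (6)·R3: [0, 0, 0, -64]
R6 ← R6 + (5)·R3: [0, 0, 0, 60]
R5 ← R5 + (2)·R4: [0, 0, 0, 0]
R6 ← R6 − (15/8)·R4: [0, 0, 0, 0]
4 nonzero rows, so rank(T) = 4.
T has 4 columns; by rank–nullity, nullity = 4 − 4 = 0.

0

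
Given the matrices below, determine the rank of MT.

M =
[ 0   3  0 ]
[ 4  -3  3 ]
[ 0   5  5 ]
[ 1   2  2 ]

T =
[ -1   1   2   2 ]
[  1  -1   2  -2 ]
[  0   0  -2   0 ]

2

First compute MT:
[[  3,  -3,   6,  -6],
 [ -7,   7,  -4,  14],
 [  5,  -5,   0, -10],
 [  1,  -1,   2,  -2]]
Now row reduce the product.
R2 ← R2 + (7/3)·R1: [0, 0, 10, 0]
R3 ← R3 − (5/3)·R1: [0, 0, -10, 0]
R4 ← R4 − (1/3)·R1: [0, 0, 0, 0]
R3 ← R3 + R2: [0, 0, 0, 0]
2 nonzero rows, so rank(MT) = 2.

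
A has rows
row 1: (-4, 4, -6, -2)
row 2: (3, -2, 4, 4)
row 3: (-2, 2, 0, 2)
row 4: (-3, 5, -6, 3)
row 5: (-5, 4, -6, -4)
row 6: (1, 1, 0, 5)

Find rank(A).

Row reduce to echelon form.
R2 ← R2 + (3/4)·R1: [0, 1, -1/2, 5/2]
R3 ← R3 − (1/2)·R1: [0, 0, 3, 3]
R4 ← R4 − (3/4)·R1: [0, 2, -3/2, 9/2]
R5 ← R5 − (5/4)·R1: [0, -1, 3/2, -3/2]
R6 ← R6 + (1/4)·R1: [0, 2, -3/2, 9/2]
R4 ← R4 − (2)·R2: [0, 0, -1/2, -1/2]
R5 ← R5 + R2: [0, 0, 1, 1]
R6 ← R6 − (2)·R2: [0, 0, -1/2, -1/2]
R4 ← R4 + (1/6)·R3: [0, 0, 0, 0]
R5 ← R5 − (1/3)·R3: [0, 0, 0, 0]
R6 ← R6 + (1/6)·R3: [0, 0, 0, 0]
Echelon form has 3 nonzero rows, so rank(A) = 3.

3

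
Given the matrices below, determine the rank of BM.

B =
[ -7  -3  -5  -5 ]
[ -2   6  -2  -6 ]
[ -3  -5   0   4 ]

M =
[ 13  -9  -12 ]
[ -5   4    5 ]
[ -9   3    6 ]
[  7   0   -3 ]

First compute BM:
[[-66,  36,  54],
 [-80,  36,  60],
 [ 14,   7,  -1]]
Now row reduce the product.
R2 ← R2 − (40/33)·R1: [0, -84/11, -60/11]
R3 ← R3 + (7/33)·R1: [0, 161/11, 115/11]
R3 ← R3 + (23/12)·R2: [0, 0, 0]
2 nonzero rows, so rank(BM) = 2.

2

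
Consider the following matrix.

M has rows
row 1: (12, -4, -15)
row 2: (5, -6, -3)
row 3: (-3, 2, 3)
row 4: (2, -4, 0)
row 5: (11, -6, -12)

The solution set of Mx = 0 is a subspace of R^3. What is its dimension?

1

Row reduce to echelon form.
R2 ← R2 − (5/12)·R1: [0, -13/3, 13/4]
R3 ← R3 + (1/4)·R1: [0, 1, -3/4]
R4 ← R4 − (1/6)·R1: [0, -10/3, 5/2]
R5 ← R5 − (11/12)·R1: [0, -7/3, 7/4]
R3 ← R3 + (3/13)·R2: [0, 0, 0]
R4 ← R4 − (10/13)·R2: [0, 0, 0]
R5 ← R5 − (7/13)·R2: [0, 0, 0]
2 nonzero rows, so rank(M) = 2.
M has 3 columns; by rank–nullity, nullity = 3 − 2 = 1.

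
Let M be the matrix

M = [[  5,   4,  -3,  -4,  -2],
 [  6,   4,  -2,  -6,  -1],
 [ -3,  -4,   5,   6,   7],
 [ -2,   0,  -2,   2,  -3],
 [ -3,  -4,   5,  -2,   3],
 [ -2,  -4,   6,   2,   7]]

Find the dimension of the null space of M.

2

Row reduce to echelon form.
R2 ← R2 − (6/5)·R1: [0, -4/5, 8/5, -6/5, 7/5]
R3 ← R3 + (3/5)·R1: [0, -8/5, 16/5, 18/5, 29/5]
R4 ← R4 + (2/5)·R1: [0, 8/5, -16/5, 2/5, -19/5]
R5 ← R5 + (3/5)·R1: [0, -8/5, 16/5, -22/5, 9/5]
R6 ← R6 + (2/5)·R1: [0, -12/5, 24/5, 2/5, 31/5]
R3 ← R3 − (2)·R2: [0, 0, 0, 6, 3]
R4 ← R4 + (2)·R2: [0, 0, 0, -2, -1]
R5 ← R5 − (2)·R2: [0, 0, 0, -2, -1]
R6 ← R6 − (3)·R2: [0, 0, 0, 4, 2]
R4 ← R4 + (1/3)·R3: [0, 0, 0, 0, 0]
R5 ← R5 + (1/3)·R3: [0, 0, 0, 0, 0]
R6 ← R6 − (2/3)·R3: [0, 0, 0, 0, 0]
3 nonzero rows, so rank(M) = 3.
M has 5 columns; by rank–nullity, nullity = 5 − 3 = 2.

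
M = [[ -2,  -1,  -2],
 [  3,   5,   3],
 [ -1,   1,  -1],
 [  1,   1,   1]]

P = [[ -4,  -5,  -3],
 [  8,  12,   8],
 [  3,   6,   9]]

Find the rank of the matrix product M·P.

First compute MP:
[[ -6, -14, -20],
 [ 37,  63,  58],
 [  9,  11,   2],
 [  7,  13,  14]]
Now row reduce the product.
R2 ← R2 + (37/6)·R1: [0, -70/3, -196/3]
R3 ← R3 + (3/2)·R1: [0, -10, -28]
R4 ← R4 + (7/6)·R1: [0, -10/3, -28/3]
R3 ← R3 − (3/7)·R2: [0, 0, 0]
R4 ← R4 − (1/7)·R2: [0, 0, 0]
2 nonzero rows, so rank(MP) = 2.

2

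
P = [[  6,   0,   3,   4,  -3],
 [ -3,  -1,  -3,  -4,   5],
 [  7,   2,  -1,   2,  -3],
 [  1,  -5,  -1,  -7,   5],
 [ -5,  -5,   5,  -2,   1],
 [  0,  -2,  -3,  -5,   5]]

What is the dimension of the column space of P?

Row reduce to echelon form.
R2 ← R2 + (1/2)·R1: [0, -1, -3/2, -2, 7/2]
R3 ← R3 − (7/6)·R1: [0, 2, -9/2, -8/3, 1/2]
R4 ← R4 − (1/6)·R1: [0, -5, -3/2, -23/3, 11/2]
R5 ← R5 + (5/6)·R1: [0, -5, 15/2, 4/3, -3/2]
R3 ← R3 + (2)·R2: [0, 0, -15/2, -20/3, 15/2]
R4 ← R4 − (5)·R2: [0, 0, 6, 7/3, -12]
R5 ← R5 − (5)·R2: [0, 0, 15, 34/3, -19]
R6 ← R6 − (2)·R2: [0, 0, 0, -1, -2]
R4 ← R4 + (4/5)·R3: [0, 0, 0, -3, -6]
R5 ← R5 + (2)·R3: [0, 0, 0, -2, -4]
R5 ← R5 − (2/3)·R4: [0, 0, 0, 0, 0]
R6 ← R6 − (1/3)·R4: [0, 0, 0, 0, 0]
Echelon form has 4 nonzero rows, so rank(P) = 4.
The column space has dimension equal to the rank: 4.

4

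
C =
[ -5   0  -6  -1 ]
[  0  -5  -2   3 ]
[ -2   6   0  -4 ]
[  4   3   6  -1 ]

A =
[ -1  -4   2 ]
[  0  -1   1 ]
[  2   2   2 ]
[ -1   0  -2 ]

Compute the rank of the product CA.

First compute CA:
[[ -6,   8, -20],
 [ -7,   1, -15],
 [  6,   2,  10],
 [  9,  -7,  25]]
Now row reduce the product.
R2 ← R2 − (7/6)·R1: [0, -25/3, 25/3]
R3 ← R3 + R1: [0, 10, -10]
R4 ← R4 + (3/2)·R1: [0, 5, -5]
R3 ← R3 + (6/5)·R2: [0, 0, 0]
R4 ← R4 + (3/5)·R2: [0, 0, 0]
2 nonzero rows, so rank(CA) = 2.

2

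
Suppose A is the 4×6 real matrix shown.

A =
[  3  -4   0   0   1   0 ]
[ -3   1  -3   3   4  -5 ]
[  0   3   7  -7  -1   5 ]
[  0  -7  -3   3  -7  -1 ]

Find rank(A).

4

Row reduce to echelon form.
R2 ← R2 + R1: [0, -3, -3, 3, 5, -5]
R3 ← R3 + R2: [0, 0, 4, -4, 4, 0]
R4 ← R4 − (7/3)·R2: [0, 0, 4, -4, -56/3, 32/3]
R4 ← R4 − R3: [0, 0, 0, 0, -68/3, 32/3]
Echelon form has 4 nonzero rows, so rank(A) = 4.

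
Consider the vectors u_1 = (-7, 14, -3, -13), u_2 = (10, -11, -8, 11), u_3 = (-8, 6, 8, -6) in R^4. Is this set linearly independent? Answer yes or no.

Form the matrix with these vectors as rows and row reduce.
R2 ← R2 + (10/7)·R1: [0, 9, -86/7, -53/7]
R3 ← R3 − (8/7)·R1: [0, -10, 80/7, 62/7]
R3 ← R3 + (10/9)·R2: [0, 0, -20/9, 4/9]
3 nonzero rows, so the 3 vectors span a space of dimension 3.
Since 3 = 3, the vectors are linearly independent.

yes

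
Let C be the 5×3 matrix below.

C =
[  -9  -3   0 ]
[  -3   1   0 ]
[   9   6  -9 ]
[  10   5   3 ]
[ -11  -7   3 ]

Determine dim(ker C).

Row reduce to echelon form.
R2 ← R2 − (1/3)·R1: [0, 2, 0]
R3 ← R3 + R1: [0, 3, -9]
R4 ← R4 + (10/9)·R1: [0, 5/3, 3]
R5 ← R5 − (11/9)·R1: [0, -10/3, 3]
R3 ← R3 − (3/2)·R2: [0, 0, -9]
R4 ← R4 − (5/6)·R2: [0, 0, 3]
R5 ← R5 + (5/3)·R2: [0, 0, 3]
R4 ← R4 + (1/3)·R3: [0, 0, 0]
R5 ← R5 + (1/3)·R3: [0, 0, 0]
3 nonzero rows, so rank(C) = 3.
C has 3 columns; by rank–nullity, nullity = 3 − 3 = 0.

0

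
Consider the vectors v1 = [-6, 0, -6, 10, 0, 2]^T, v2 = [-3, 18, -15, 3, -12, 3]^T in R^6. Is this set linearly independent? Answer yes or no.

yes

Form the matrix with these vectors as rows and row reduce.
R2 ← R2 − (1/2)·R1: [0, 18, -12, -2, -12, 2]
2 nonzero rows, so the 2 vectors span a space of dimension 2.
Since 2 = 2, the vectors are linearly independent.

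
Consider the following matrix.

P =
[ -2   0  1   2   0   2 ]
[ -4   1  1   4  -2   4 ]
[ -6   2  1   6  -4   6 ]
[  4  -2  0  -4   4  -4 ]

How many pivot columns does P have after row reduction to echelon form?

2

Row reduce to echelon form.
R2 ← R2 − (2)·R1: [0, 1, -1, 0, -2, 0]
R3 ← R3 − (3)·R1: [0, 2, -2, 0, -4, 0]
R4 ← R4 + (2)·R1: [0, -2, 2, 0, 4, 0]
R3 ← R3 − (2)·R2: [0, 0, 0, 0, 0, 0]
R4 ← R4 + (2)·R2: [0, 0, 0, 0, 0, 0]
Echelon form has 2 nonzero rows, so rank(P) = 2.
Each nonzero row contributes one pivot column: 2 pivot columns.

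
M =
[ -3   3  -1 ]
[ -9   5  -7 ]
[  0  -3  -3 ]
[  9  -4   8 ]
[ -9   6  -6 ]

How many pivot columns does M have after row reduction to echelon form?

2

Row reduce to echelon form.
R2 ← R2 − (3)·R1: [0, -4, -4]
R4 ← R4 + (3)·R1: [0, 5, 5]
R5 ← R5 − (3)·R1: [0, -3, -3]
R3 ← R3 − (3/4)·R2: [0, 0, 0]
R4 ← R4 + (5/4)·R2: [0, 0, 0]
R5 ← R5 − (3/4)·R2: [0, 0, 0]
Echelon form has 2 nonzero rows, so rank(M) = 2.
Each nonzero row contributes one pivot column: 2 pivot columns.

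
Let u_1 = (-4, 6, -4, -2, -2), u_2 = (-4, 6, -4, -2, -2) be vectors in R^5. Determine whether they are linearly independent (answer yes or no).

no

Form the matrix with these vectors as rows and row reduce.
R2 ← R2 − R1: [0, 0, 0, 0, 0]
1 nonzero row, so the 2 vectors span a space of dimension 1.
Since 1 < 2, the vectors are linearly dependent.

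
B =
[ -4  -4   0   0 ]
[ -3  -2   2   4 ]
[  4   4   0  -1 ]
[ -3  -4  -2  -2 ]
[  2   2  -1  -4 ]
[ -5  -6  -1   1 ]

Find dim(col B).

Row reduce to echelon form.
R2 ← R2 − (3/4)·R1: [0, 1, 2, 4]
R3 ← R3 + R1: [0, 0, 0, -1]
R4 ← R4 − (3/4)·R1: [0, -1, -2, -2]
R5 ← R5 + (1/2)·R1: [0, 0, -1, -4]
R6 ← R6 − (5/4)·R1: [0, -1, -1, 1]
R4 ← R4 + R2: [0, 0, 0, 2]
R6 ← R6 + R2: [0, 0, 1, 5]
Swap R3 ↔ R5
R6 ← R6 + R3: [0, 0, 0, 1]
R5 ← R5 + (1/2)·R4: [0, 0, 0, 0]
R6 ← R6 − (1/2)·R4: [0, 0, 0, 0]
Echelon form has 4 nonzero rows, so rank(B) = 4.
The column space has dimension equal to the rank: 4.

4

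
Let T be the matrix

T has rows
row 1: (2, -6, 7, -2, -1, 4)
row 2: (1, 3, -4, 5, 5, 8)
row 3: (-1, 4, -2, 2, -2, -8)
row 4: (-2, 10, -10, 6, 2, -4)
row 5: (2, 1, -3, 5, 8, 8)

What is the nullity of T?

Row reduce to echelon form.
R2 ← R2 − (1/2)·R1: [0, 6, -15/2, 6, 11/2, 6]
R3 ← R3 + (1/2)·R1: [0, 1, 3/2, 1, -5/2, -6]
R4 ← R4 + R1: [0, 4, -3, 4, 1, 0]
R5 ← R5 − R1: [0, 7, -10, 7, 9, 4]
R3 ← R3 − (1/6)·R2: [0, 0, 11/4, 0, -41/12, -7]
R4 ← R4 − (2/3)·R2: [0, 0, 2, 0, -8/3, -4]
R5 ← R5 − (7/6)·R2: [0, 0, -5/4, 0, 31/12, -3]
R4 ← R4 − (8/11)·R3: [0, 0, 0, 0, -2/11, 12/11]
R5 ← R5 + (5/11)·R3: [0, 0, 0, 0, 34/33, -68/11]
R5 ← R5 + (17/3)·R4: [0, 0, 0, 0, 0, 0]
4 nonzero rows, so rank(T) = 4.
T has 6 columns; by rank–nullity, nullity = 6 − 4 = 2.

2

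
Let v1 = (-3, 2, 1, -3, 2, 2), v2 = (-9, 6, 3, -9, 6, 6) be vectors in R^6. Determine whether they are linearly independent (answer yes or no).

Form the matrix with these vectors as rows and row reduce.
R2 ← R2 − (3)·R1: [0, 0, 0, 0, 0, 0]
1 nonzero row, so the 2 vectors span a space of dimension 1.
Since 1 < 2, the vectors are linearly dependent.

no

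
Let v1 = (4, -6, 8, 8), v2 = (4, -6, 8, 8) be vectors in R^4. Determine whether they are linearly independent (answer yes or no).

no

Form the matrix with these vectors as rows and row reduce.
R2 ← R2 − R1: [0, 0, 0, 0]
1 nonzero row, so the 2 vectors span a space of dimension 1.
Since 1 < 2, the vectors are linearly dependent.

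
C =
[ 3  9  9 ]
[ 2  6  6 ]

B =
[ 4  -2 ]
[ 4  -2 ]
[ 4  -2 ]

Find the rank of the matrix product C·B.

First compute CB:
[[ 84, -42],
 [ 56, -28]]
Now row reduce the product.
R2 ← R2 − (2/3)·R1: [0, 0]
1 nonzero row, so rank(CB) = 1.

1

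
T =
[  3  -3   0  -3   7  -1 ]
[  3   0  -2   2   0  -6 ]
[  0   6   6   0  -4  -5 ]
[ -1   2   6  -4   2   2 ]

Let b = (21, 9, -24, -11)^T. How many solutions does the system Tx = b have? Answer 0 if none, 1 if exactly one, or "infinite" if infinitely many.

infinite

Row reduce the augmented matrix [T | b].
R2 ← R2 − R1: [0, 3, -2, 5, -7, -5, -12]
R4 ← R4 + (1/3)·R1: [0, 1, 6, -5, 13/3, 5/3, -4]
R3 ← R3 − (2)·R2: [0, 0, 10, -10, 10, 5, 0]
R4 ← R4 − (1/3)·R2: [0, 0, 20/3, -20/3, 20/3, 10/3, 0]
R4 ← R4 − (2/3)·R3: [0, 0, 0, 0, 0, 0, 0]
The echelon form has 3 nonzero rows, and every pivot lies in the first 6 columns, so rank(T) = rank([T|b]) = 3.
The system is consistent.
rank = 3 < 6 unknowns, so there are infinitely many solutions.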